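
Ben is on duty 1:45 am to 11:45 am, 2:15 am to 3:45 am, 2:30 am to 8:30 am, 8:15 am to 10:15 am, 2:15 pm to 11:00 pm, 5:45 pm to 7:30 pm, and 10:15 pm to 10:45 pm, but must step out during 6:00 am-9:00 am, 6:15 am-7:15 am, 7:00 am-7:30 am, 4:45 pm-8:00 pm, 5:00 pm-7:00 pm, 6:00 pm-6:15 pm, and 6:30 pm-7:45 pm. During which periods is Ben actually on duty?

1:45 am–6:00 am, 9:00 am–11:45 am, 2:15 pm–4:45 pm, 8:00 pm–11:00 pm

A, merged: 1:45 am–11:45 am, 2:15 pm–11:00 pm.
B, merged: 6:00 am–9:00 am, 4:45 pm–8:00 pm.
1:45 am–11:45 am minus B → 1:45 am–6:00 am, 9:00 am–11:45 am.
2:15 pm–11:00 pm minus B → 2:15 pm–4:45 pm, 8:00 pm–11:00 pm.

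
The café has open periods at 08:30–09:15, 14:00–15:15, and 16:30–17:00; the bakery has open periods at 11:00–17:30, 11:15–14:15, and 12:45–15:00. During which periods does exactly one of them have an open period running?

08:30-09:15, 11:00-14:00, 15:15-16:30, 17:00-17:30

Merge the second list: 11:00-17:30.
A \ B = 08:30-09:15.
B \ A = 11:00-14:00, 15:15-16:30, 17:00-17:30.
Union of the two gives the symmetric difference.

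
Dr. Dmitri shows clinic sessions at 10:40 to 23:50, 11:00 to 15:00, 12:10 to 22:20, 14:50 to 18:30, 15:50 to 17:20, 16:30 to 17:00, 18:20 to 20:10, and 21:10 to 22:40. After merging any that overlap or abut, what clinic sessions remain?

10:40–23:50

11:00–15:00 overlaps/touches 10:40–23:50 → extend to 10:40–23:50.
12:10–22:20 overlaps/touches 10:40–23:50 → extend to 10:40–23:50.
14:50–18:30 overlaps/touches 10:40–23:50 → extend to 10:40–23:50.
15:50–17:20 overlaps/touches 10:40–23:50 → extend to 10:40–23:50.
16:30–17:00 overlaps/touches 10:40–23:50 → extend to 10:40–23:50.
18:20–20:10 overlaps/touches 10:40–23:50 → extend to 10:40–23:50.
21:10–22:40 overlaps/touches 10:40–23:50 → extend to 10:40–23:50.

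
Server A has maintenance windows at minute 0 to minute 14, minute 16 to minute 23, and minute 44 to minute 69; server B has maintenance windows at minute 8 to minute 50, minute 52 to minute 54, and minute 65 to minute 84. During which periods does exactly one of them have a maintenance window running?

Only in the first: minute 0 to minute 8, minute 50 to minute 52, minute 54 to minute 65.
Only in the second: minute 14 to minute 16, minute 23 to minute 44, minute 69 to minute 84.
Together these are the periods covered by exactly one.

minute 0 to minute 8, minute 14 to minute 16, minute 23 to minute 44, minute 50 to minute 52, minute 54 to minute 65, minute 69 to minute 84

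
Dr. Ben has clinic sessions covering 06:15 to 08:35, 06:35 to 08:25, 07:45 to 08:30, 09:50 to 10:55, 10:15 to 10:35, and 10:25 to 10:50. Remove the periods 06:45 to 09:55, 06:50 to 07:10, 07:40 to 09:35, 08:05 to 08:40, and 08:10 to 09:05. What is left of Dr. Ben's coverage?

First set merges to 06:15-08:35, 09:50-10:55.
Second set merges to 06:45-09:55.
06:15-08:35 minus B → 06:15-06:45.
09:50-10:55 minus B → 09:55-10:55.

06:15-06:45, 09:55-10:55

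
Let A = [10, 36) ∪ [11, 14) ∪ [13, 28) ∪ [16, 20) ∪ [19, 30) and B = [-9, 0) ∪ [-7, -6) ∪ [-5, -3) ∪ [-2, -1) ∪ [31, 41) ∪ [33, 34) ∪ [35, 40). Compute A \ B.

First set merges to [10, 36).
Second set merges to [-9, 0), [31, 41).
[10, 36) \ B = [10, 31).

[10, 31)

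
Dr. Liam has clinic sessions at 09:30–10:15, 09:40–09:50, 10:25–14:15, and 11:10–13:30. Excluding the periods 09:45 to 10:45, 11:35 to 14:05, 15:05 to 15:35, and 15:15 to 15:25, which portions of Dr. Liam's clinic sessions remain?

Merge the first list: 09:30–10:15, 10:25–14:15.
Merge the second list: 09:45–10:45, 11:35–14:05, 15:05–15:35.
09:30–10:15 minus B → 09:30–09:45.
10:25–14:15 minus B → 10:45–11:35, 14:05–14:15.

09:30–09:45, 10:45–11:35, 14:05–14:15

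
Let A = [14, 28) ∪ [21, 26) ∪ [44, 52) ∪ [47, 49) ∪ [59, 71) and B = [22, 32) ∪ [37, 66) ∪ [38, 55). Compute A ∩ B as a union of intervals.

[22, 28) ∪ [44, 52) ∪ [59, 66)

Merge the first list: [14, 28), [44, 52), [59, 71).
Merge the second list: [22, 32), [37, 66).
[14, 28) meets the second set on [22, 28).
[44, 52) meets the second set on [44, 52).
[59, 71) meets the second set on [59, 66).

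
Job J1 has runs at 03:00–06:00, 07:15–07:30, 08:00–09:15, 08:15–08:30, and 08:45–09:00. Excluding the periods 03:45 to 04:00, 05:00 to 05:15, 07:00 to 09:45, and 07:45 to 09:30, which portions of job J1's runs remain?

03:00–03:45, 04:00–05:00, 05:15–06:00

A, merged: 03:00–06:00, 07:15–07:30, 08:00–09:15.
B, merged: 03:45–04:00, 05:00–05:15, 07:00–09:45.
03:00–06:00 \ B = 03:00–03:45, 04:00–05:00, 05:15–06:00.
07:15–07:30: entirely removed.
08:00–09:15: entirely removed.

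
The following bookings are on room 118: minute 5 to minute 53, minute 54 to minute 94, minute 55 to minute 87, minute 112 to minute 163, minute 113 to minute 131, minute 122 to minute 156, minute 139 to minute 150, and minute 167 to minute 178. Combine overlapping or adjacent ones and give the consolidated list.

minute 54 to minute 94 is disjoint → start new block.
minute 55 to minute 87 overlaps/touches minute 54 to minute 94 → extend to minute 54 to minute 94.
minute 112 to minute 163 is disjoint → start new block.
minute 113 to minute 131 overlaps/touches minute 112 to minute 163 → extend to minute 112 to minute 163.
minute 122 to minute 156 overlaps/touches minute 112 to minute 163 → extend to minute 112 to minute 163.
minute 139 to minute 150 overlaps/touches minute 112 to minute 163 → extend to minute 112 to minute 163.
minute 167 to minute 178 is disjoint → start new block.

minute 5 to minute 53, minute 54 to minute 94, minute 112 to minute 163, minute 167 to minute 178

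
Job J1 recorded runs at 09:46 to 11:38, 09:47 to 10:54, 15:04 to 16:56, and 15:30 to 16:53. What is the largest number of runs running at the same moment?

Walk the sorted start/end points keeping a running depth.
The depth first hits 2 at 09:47.

2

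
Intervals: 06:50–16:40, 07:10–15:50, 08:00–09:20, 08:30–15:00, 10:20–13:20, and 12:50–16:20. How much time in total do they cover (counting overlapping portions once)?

9 h 50 min

Merged: 06:50-16:40.
Length: 9 h 50 min.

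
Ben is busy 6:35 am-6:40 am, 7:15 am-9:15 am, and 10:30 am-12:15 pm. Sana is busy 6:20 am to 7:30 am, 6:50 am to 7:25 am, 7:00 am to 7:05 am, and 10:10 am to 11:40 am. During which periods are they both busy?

Merge the second list: 6:20 am–7:30 am, 10:10 am–11:40 am.
6:35 am–6:40 am ∩ B → 6:35 am–6:40 am.
7:15 am–9:15 am ∩ B → 7:15 am–7:30 am.
10:30 am–12:15 pm ∩ B → 10:30 am–11:40 am.

6:35 am–6:40 am, 7:15 am–7:30 am, 10:30 am–11:40 am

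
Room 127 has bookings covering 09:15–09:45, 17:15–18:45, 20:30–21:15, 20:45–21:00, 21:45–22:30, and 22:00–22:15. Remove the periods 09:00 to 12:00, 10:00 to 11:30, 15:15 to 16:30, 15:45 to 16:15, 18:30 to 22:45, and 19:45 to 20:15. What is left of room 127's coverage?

Merge the first list: 09:15–09:45, 17:15–18:45, 20:30–21:15, 21:45–22:30.
Merge the second list: 09:00–12:00, 15:15–16:30, 18:30–22:45.
09:15–09:45: fully covered by B → removed.
17:15–18:45 minus B → 17:15–18:30.
20:30–21:15: fully covered by B → removed.
21:45–22:30: fully covered by B → removed.

17:15–18:30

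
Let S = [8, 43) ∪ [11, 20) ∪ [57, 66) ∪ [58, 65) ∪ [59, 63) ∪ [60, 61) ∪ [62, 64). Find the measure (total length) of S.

44

Merged: [8, 43), [57, 66).
Lengths: 35 + 9 = 44.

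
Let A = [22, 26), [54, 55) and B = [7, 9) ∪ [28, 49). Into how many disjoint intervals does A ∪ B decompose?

A ∪ B = [7, 9), [22, 26), [28, 49), [54, 55).
That is 4 disjoint pieces.

4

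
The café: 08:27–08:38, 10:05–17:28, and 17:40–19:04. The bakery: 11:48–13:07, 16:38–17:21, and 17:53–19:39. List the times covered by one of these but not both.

08:27–08:38, 10:05–11:48, 13:07–16:38, 17:21–17:28, 17:40–17:53, 19:04–19:39

A but not B: 08:27–08:38, 10:05–11:48, 13:07–16:38, 17:21–17:28, 17:40–17:53.
B but not A: 19:04–19:39.
Combining gives A △ B.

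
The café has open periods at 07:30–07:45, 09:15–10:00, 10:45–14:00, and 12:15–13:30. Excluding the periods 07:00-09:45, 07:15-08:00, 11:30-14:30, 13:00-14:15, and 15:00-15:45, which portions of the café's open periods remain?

First set merges to 07:30-07:45, 09:15-10:00, 10:45-14:00.
Second set merges to 07:00-09:45, 11:30-14:30, 15:00-15:45.
07:30-07:45: entirely removed.
09:15-10:00 \ B = 09:45-10:00.
10:45-14:00 \ B = 10:45-11:30.

09:45-10:00, 10:45-11:30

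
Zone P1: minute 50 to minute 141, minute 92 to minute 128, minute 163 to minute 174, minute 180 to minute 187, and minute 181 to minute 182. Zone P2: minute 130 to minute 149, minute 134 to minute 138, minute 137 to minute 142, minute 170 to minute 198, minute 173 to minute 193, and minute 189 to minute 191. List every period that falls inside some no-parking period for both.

First set merges to minute 50 to minute 141, minute 163 to minute 174, minute 180 to minute 187.
Second set merges to minute 130 to minute 149, minute 170 to minute 198.
minute 50 to minute 141 ∩ B → minute 130 to minute 141.
minute 163 to minute 174 ∩ B → minute 170 to minute 174.
minute 180 to minute 187 ∩ B → minute 180 to minute 187.

minute 130 to minute 141, minute 170 to minute 174, minute 180 to minute 187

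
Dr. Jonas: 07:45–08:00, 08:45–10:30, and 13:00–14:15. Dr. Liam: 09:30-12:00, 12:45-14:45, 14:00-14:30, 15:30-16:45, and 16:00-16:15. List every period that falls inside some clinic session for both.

B, merged: 09:30–12:00, 12:45–14:45, 15:30–16:45.
07:45–08:00: no overlap with the second set.
08:45–10:30 meets the second set on 09:30–10:30.
13:00–14:15 meets the second set on 13:00–14:15.

09:30–10:30, 13:00–14:15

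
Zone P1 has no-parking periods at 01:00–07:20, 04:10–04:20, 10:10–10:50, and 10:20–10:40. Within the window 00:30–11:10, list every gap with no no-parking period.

Covered (merged): 01:00–07:20, 10:10–10:50.
Complement within 00:30–11:10: 00:30–01:00, 07:20–10:10, 10:50–11:10.

00:30–01:00, 07:20–10:10, 10:50–11:10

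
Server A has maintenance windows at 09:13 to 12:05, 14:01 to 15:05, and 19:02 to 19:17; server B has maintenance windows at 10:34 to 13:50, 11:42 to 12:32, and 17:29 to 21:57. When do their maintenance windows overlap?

Second set merges to 10:34–13:50, 17:29–21:57.
09:13–12:05 overlaps B on 10:34–12:05.
14:01–15:05 falls entirely outside B.
19:02–19:17 overlaps B on 19:02–19:17.

10:34–12:05, 19:02–19:17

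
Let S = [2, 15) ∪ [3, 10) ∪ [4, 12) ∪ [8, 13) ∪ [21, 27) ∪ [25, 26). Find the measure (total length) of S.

19

Merged: [2, 15), [21, 27).
Lengths: 13 + 6 = 19.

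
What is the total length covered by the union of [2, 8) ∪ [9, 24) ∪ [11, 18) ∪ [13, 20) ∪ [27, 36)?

30

Merged: [2, 8), [9, 24), [27, 36).
Lengths: 6 + 15 + 9 = 30.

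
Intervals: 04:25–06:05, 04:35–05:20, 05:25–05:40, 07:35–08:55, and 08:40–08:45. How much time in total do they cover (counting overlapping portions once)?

3 h

Merged: 04:25–06:05, 07:35–08:55.
Lengths: 1 h 40 min + 1 h 20 min = 3 h.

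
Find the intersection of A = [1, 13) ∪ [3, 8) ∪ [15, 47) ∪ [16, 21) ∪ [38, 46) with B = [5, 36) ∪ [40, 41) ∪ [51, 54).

[5, 13) ∪ [15, 36) ∪ [40, 41)

A, merged: [1, 13), [15, 47).
[1, 13) ∩ B → [5, 13).
[15, 47) ∩ B → [15, 36), [40, 41).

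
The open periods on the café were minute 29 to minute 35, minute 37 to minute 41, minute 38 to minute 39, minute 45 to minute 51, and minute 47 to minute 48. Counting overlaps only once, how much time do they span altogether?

Merged: minute 29 to minute 35, minute 37 to minute 41, minute 45 to minute 51.
Lengths: 6 minutes + 4 minutes + 6 minutes = 16 minutes.

16 minutes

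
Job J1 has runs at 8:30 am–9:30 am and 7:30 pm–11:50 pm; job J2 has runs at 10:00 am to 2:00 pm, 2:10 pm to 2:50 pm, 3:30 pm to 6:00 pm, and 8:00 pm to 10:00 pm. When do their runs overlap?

8:00 pm-10:00 pm

8:30 am-9:30 am meets no B interval.
7:30 pm-11:50 pm ∩ B → 8:00 pm-10:00 pm.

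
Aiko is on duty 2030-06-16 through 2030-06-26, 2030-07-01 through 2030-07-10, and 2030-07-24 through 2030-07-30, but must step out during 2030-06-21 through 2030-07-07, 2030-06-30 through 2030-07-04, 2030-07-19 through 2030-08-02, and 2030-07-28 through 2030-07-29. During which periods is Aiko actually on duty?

2030-06-16 through 2030-06-20, 2030-07-08 through 2030-07-10

B, merged: 2030-06-21 through 2030-07-07, 2030-07-19 through 2030-08-02.
2030-06-16 through 2030-06-26 with B removed leaves 2030-06-16 through 2030-06-20.
2030-07-01 through 2030-07-10 with B removed leaves 2030-07-08 through 2030-07-10.
2030-07-24 through 2030-07-30 lies entirely inside B → drops out.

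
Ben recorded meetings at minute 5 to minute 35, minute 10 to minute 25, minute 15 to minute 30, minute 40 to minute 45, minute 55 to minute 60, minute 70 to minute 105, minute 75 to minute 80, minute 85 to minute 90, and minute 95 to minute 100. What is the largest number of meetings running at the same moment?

3

Walk the sorted start/end points keeping a running depth.
The depth first hits 3 at minute 15.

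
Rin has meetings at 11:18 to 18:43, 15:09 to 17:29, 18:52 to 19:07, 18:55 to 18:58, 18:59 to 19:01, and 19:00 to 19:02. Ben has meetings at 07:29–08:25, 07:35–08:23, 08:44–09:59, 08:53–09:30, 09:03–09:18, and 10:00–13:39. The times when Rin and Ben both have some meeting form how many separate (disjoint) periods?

First set merges to 11:18–18:43, 18:52–19:07.
Second set merges to 07:29–08:25, 08:44–09:59, 10:00–13:39.
A ∩ B = 11:18–13:39.
That is 1 disjoint piece.

1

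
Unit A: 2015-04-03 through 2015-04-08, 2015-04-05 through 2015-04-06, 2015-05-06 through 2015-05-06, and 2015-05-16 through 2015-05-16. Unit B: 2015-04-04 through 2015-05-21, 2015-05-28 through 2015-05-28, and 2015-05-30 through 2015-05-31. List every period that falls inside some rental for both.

2015-04-04 through 2015-04-08, 2015-05-06 through 2015-05-06, 2015-05-16 through 2015-05-16

First set merges to 2015-04-03 through 2015-04-08, 2015-05-06 through 2015-05-06, 2015-05-16 through 2015-05-16.
2015-04-03 through 2015-04-08 overlaps B on 2015-04-04 through 2015-04-08.
2015-05-06 through 2015-05-06 overlaps B on 2015-05-06 through 2015-05-06.
2015-05-16 through 2015-05-16 overlaps B on 2015-05-16 through 2015-05-16.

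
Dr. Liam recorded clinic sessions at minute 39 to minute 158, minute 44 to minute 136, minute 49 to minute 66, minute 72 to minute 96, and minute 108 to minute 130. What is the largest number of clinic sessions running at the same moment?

3

At minute 49, 3 of the intervals are simultaneously active.
No point has more.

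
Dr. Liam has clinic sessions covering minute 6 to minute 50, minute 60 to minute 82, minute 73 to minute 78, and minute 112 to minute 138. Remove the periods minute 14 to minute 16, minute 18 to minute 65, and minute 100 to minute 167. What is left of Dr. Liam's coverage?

minute 6 to minute 14, minute 16 to minute 18, minute 65 to minute 82

First set merges to minute 6 to minute 50, minute 60 to minute 82, minute 112 to minute 138.
minute 6 to minute 50 minus B → minute 6 to minute 14, minute 16 to minute 18.
minute 60 to minute 82 minus B → minute 65 to minute 82.
minute 112 to minute 138: fully covered by B → removed.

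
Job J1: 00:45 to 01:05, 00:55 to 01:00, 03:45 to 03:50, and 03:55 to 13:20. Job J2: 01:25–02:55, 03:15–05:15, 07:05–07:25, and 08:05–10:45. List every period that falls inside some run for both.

03:45–03:50, 03:55–05:15, 07:05–07:25, 08:05–10:45

First set merges to 00:45–01:05, 03:45–03:50, 03:55–13:20.
00:45–01:05 falls entirely outside B.
03:45–03:50 overlaps B on 03:45–03:50.
03:55–13:20 overlaps B on 03:55–05:15, 07:05–07:25, 08:05–10:45.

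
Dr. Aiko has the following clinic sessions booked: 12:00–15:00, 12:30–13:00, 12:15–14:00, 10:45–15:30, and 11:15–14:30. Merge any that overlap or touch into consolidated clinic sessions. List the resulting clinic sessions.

Sort by start: 10:45-15:30, 11:15-14:30, 12:00-15:00, 12:15-14:00, 12:30-13:00.
11:15-14:30 overlaps/touches 10:45-15:30 → extend to 10:45-15:30.
12:00-15:00 overlaps/touches 10:45-15:30 → extend to 10:45-15:30.
12:15-14:00 overlaps/touches 10:45-15:30 → extend to 10:45-15:30.
12:30-13:00 overlaps/touches 10:45-15:30 → extend to 10:45-15:30.

10:45-15:30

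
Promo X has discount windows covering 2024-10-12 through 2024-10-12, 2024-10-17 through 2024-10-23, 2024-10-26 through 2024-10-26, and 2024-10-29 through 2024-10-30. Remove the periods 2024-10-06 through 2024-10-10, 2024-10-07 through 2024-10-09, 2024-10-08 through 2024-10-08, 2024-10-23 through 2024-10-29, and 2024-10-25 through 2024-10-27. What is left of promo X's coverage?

2024-10-12 through 2024-10-12, 2024-10-17 through 2024-10-22, 2024-10-30 through 2024-10-30

B, merged: 2024-10-06 through 2024-10-10, 2024-10-23 through 2024-10-29.
2024-10-12 through 2024-10-12 is untouched.
2024-10-17 through 2024-10-23 with B removed leaves 2024-10-17 through 2024-10-22.
2024-10-26 through 2024-10-26 lies entirely inside B → drops out.
2024-10-29 through 2024-10-30 with B removed leaves 2024-10-30 through 2024-10-30.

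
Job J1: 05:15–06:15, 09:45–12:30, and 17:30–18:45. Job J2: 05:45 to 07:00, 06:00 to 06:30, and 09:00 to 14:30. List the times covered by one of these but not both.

B, merged: 05:45–07:00, 09:00–14:30.
A but not B: 05:15–05:45, 17:30–18:45.
B but not A: 06:15–07:00, 09:00–09:45, 12:30–14:30.
Combining gives A △ B.

05:15–05:45, 06:15–07:00, 09:00–09:45, 12:30–14:30, 17:30–18:45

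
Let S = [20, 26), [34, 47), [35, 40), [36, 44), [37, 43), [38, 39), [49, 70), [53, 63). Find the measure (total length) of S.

Merged: [20, 26), [34, 47), [49, 70).
Lengths: 6 + 13 + 21 = 40.

40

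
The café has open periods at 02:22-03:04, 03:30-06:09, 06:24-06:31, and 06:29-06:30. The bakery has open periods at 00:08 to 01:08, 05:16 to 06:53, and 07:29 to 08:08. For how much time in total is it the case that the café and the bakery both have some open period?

1 h

Merge the first list: 02:22–03:04, 03:30–06:09, 06:24–06:31.
A ∩ B = 05:16–06:09, 06:24–06:31.
Total: 53 min + 7 min = 1 h.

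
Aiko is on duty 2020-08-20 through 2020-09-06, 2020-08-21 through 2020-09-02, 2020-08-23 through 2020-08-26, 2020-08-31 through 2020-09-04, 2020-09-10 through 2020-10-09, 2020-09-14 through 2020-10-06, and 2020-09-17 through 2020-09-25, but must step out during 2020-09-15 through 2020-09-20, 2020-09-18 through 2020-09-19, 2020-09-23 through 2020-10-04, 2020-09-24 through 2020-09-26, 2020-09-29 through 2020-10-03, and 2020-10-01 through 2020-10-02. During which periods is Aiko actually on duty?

2020-08-20 through 2020-09-06, 2020-09-10 through 2020-09-14, 2020-09-21 through 2020-09-22, 2020-10-05 through 2020-10-09

First set merges to 2020-08-20 through 2020-09-06, 2020-09-10 through 2020-10-09.
Second set merges to 2020-09-15 through 2020-09-20, 2020-09-23 through 2020-10-04.
2020-08-20 through 2020-09-06: nothing removed.
2020-09-10 through 2020-10-09 \ B = 2020-09-10 through 2020-09-14, 2020-09-21 through 2020-09-22, 2020-10-05 through 2020-10-09.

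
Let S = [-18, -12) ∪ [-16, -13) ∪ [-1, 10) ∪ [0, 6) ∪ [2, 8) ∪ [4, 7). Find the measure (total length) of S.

Merged: [-18, -12), [-1, 10).
Lengths: 6 + 11 = 17.

17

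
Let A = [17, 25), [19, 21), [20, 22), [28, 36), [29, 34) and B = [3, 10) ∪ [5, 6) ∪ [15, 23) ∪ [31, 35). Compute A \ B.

A, merged: [17, 25), [28, 36).
B, merged: [3, 10), [15, 23), [31, 35).
[17, 25) with B removed leaves [23, 25).
[28, 36) with B removed leaves [28, 31), [35, 36).

[23, 25) ∪ [28, 31) ∪ [35, 36)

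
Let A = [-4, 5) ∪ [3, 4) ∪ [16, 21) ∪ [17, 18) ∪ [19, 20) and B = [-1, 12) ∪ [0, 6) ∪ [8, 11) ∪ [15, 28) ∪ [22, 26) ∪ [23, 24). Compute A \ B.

Merge the first list: [-4, 5), [16, 21).
Merge the second list: [-1, 12), [15, 28).
[-4, 5) minus B → [-4, -1).
[16, 21): fully covered by B → removed.

[-4, -1)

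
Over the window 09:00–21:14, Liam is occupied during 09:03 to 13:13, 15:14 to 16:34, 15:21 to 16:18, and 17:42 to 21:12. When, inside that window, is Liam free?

After merging, the occupied span is 09:03–13:13, 15:14–16:34, 17:42–21:12.
Gaps within 09:00–21:14: 09:00–09:03, 13:13–15:14, 16:34–17:42, 21:12–21:14.

09:00–09:03, 13:13–15:14, 16:34–17:42, 21:12–21:14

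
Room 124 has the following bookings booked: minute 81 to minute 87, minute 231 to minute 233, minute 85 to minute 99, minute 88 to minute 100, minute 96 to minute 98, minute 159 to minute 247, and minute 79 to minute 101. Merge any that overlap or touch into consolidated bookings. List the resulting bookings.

Sort by start: minute 79 to minute 101, minute 81 to minute 87, minute 85 to minute 99, minute 88 to minute 100, minute 96 to minute 98, minute 159 to minute 247, minute 231 to minute 233.
minute 81 to minute 87 overlaps/touches minute 79 to minute 101 → extend to minute 79 to minute 101.
minute 85 to minute 99 overlaps/touches minute 79 to minute 101 → extend to minute 79 to minute 101.
minute 88 to minute 100 overlaps/touches minute 79 to minute 101 → extend to minute 79 to minute 101.
minute 96 to minute 98 overlaps/touches minute 79 to minute 101 → extend to minute 79 to minute 101.
minute 159 to minute 247 is disjoint → start new block.
minute 231 to minute 233 overlaps/touches minute 159 to minute 247 → extend to minute 159 to minute 247.

minute 79 to minute 101, minute 159 to minute 247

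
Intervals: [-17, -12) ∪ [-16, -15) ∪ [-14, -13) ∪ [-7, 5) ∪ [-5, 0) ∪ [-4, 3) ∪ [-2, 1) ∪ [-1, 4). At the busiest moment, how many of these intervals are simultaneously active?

Sweep endpoints in order; track running count of active intervals.
Peak of 5 reached at -1.

5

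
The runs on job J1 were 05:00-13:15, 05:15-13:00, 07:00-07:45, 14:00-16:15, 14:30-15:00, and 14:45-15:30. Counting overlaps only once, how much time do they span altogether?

10 h 30 min

Merged: 05:00–13:15, 14:00–16:15.
Lengths: 8 h 15 min + 2 h 15 min = 10 h 30 min.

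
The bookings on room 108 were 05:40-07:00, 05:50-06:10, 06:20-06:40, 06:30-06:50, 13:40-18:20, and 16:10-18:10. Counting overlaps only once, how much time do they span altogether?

6 h

Merged: 05:40–07:00, 13:40–18:20.
Lengths: 1 h 20 min + 4 h 40 min = 6 h.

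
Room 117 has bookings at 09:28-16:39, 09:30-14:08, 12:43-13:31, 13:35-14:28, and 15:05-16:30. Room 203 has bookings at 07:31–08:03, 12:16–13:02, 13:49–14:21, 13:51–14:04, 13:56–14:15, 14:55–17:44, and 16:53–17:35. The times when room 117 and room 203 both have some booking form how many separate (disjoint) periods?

A, merged: 09:28–16:39.
B, merged: 07:31–08:03, 12:16–13:02, 13:49–14:21, 14:55–17:44.
A ∩ B = 12:16–13:02, 13:49–14:21, 14:55–16:39.
That is 3 disjoint pieces.

3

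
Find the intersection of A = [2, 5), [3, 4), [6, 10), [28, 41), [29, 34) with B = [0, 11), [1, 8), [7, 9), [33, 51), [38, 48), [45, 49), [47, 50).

[2, 5) ∪ [6, 10) ∪ [33, 41)

A, merged: [2, 5), [6, 10), [28, 41).
B, merged: [0, 11), [33, 51).
[2, 5) meets the second set on [2, 5).
[6, 10) meets the second set on [6, 10).
[28, 41) meets the second set on [33, 41).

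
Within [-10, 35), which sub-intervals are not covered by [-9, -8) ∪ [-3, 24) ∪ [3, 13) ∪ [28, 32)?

The merged coverage is [-9, -8), [-3, 24), [28, 32).
Gaps within [-10, 35): [-10, -9), [-8, -3), [24, 28), [32, 35).

[-10, -9) ∪ [-8, -3) ∪ [24, 28) ∪ [32, 35)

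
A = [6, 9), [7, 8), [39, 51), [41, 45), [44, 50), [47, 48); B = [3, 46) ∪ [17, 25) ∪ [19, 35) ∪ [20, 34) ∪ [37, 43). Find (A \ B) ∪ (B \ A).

A, merged: [6, 9), [39, 51).
B, merged: [3, 46).
Only in the first: [46, 51).
Only in the second: [3, 6), [9, 39).
Together these are the periods covered by exactly one.

[3, 6) ∪ [9, 39) ∪ [46, 51)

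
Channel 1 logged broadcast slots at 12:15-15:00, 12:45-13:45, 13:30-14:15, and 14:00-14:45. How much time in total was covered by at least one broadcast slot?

2 h 45 min

Merged: 12:15–15:00.
Length: 2 h 45 min.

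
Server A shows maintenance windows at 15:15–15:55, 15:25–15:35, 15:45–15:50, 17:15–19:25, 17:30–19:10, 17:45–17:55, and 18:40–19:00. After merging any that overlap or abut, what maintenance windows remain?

15:25-15:35 overlaps/touches 15:15-15:55 → extend to 15:15-15:55.
15:45-15:50 overlaps/touches 15:15-15:55 → extend to 15:15-15:55.
17:15-19:25 is disjoint → start new block.
17:30-19:10 overlaps/touches 17:15-19:25 → extend to 17:15-19:25.
17:45-17:55 overlaps/touches 17:15-19:25 → extend to 17:15-19:25.
18:40-19:00 overlaps/touches 17:15-19:25 → extend to 17:15-19:25.

15:15-15:55, 17:15-19:25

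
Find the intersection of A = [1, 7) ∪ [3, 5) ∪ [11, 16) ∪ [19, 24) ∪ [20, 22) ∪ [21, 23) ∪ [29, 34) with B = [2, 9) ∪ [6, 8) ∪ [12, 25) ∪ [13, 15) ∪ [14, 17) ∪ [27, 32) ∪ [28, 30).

Merge the first list: [1, 7), [11, 16), [19, 24), [29, 34).
Merge the second list: [2, 9), [12, 25), [27, 32).
[1, 7) ∩ B → [2, 7).
[11, 16) ∩ B → [12, 16).
[19, 24) ∩ B → [19, 24).
[29, 34) ∩ B → [29, 32).

[2, 7) ∪ [12, 16) ∪ [19, 24) ∪ [29, 32)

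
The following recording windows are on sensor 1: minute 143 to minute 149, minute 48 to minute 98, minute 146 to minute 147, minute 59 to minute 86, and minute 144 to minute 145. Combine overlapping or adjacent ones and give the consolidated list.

minute 48 to minute 98, minute 143 to minute 149

Sort by start: minute 48 to minute 98, minute 59 to minute 86, minute 143 to minute 149, minute 144 to minute 145, minute 146 to minute 147.
minute 59 to minute 86 overlaps/touches minute 48 to minute 98 → extend to minute 48 to minute 98.
minute 143 to minute 149 is disjoint → start new block.
minute 144 to minute 145 overlaps/touches minute 143 to minute 149 → extend to minute 143 to minute 149.
minute 146 to minute 147 overlaps/touches minute 143 to minute 149 → extend to minute 143 to minute 149.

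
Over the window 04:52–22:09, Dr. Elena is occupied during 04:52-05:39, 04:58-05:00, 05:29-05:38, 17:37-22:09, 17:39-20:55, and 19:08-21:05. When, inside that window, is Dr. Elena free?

The merged coverage is 04:52–05:39, 17:37–22:09.
Gaps within 04:52–22:09: 05:39–17:37.

05:39–17:37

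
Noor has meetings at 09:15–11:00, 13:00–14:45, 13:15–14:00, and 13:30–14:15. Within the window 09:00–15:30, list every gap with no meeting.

09:00-09:15, 11:00-13:00, 14:45-15:30

Covered (merged): 09:15-11:00, 13:00-14:45.
Gaps within 09:00-15:30: 09:00-09:15, 11:00-13:00, 14:45-15:30.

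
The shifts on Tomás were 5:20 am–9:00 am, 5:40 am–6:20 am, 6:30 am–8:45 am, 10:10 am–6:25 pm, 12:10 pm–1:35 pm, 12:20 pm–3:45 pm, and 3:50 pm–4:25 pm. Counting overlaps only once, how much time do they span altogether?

Merged: 5:20 am-9:00 am, 10:10 am-6:25 pm.
Lengths: 3 h 40 min + 8 h 15 min = 11 h 55 min.

11 h 55 min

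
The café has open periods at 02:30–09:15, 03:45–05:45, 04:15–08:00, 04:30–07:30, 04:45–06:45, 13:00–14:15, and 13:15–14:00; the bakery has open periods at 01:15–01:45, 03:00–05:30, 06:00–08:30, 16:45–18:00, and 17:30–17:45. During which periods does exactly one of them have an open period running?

01:15–01:45, 02:30–03:00, 05:30–06:00, 08:30–09:15, 13:00–14:15, 16:45–18:00

A, merged: 02:30–09:15, 13:00–14:15.
B, merged: 01:15–01:45, 03:00–05:30, 06:00–08:30, 16:45–18:00.
Only in the first: 02:30–03:00, 05:30–06:00, 08:30–09:15, 13:00–14:15.
Only in the second: 01:15–01:45, 16:45–18:00.
Together these are the periods covered by exactly one.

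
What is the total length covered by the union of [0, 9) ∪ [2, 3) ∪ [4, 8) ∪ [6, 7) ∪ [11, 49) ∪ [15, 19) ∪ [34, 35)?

47

Merged: [0, 9), [11, 49).
Lengths: 9 + 38 = 47.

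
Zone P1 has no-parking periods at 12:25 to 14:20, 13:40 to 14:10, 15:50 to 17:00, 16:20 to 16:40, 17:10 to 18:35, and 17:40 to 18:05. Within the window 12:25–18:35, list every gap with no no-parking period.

The merged coverage is 12:25–14:20, 15:50–17:00, 17:10–18:35.
Complement within 12:25–18:35: 14:20–15:50, 17:00–17:10.

14:20–15:50, 17:00–17:10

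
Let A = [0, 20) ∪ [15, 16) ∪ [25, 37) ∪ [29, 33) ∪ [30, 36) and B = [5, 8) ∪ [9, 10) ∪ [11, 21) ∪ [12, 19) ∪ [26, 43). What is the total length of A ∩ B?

24

First set merges to [0, 20), [25, 37).
Second set merges to [5, 8), [9, 10), [11, 21), [26, 43).
A ∩ B = [5, 8), [9, 10), [11, 20), [26, 37).
Total: 3 + 1 + 9 + 11 = 24.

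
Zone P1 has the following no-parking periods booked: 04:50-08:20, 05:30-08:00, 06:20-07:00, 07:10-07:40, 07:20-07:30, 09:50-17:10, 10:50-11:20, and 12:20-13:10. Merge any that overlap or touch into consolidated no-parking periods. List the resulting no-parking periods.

05:30-08:00 overlaps/touches 04:50-08:20 → extend to 04:50-08:20.
06:20-07:00 overlaps/touches 04:50-08:20 → extend to 04:50-08:20.
07:10-07:40 overlaps/touches 04:50-08:20 → extend to 04:50-08:20.
07:20-07:30 overlaps/touches 04:50-08:20 → extend to 04:50-08:20.
09:50-17:10 is disjoint → start new block.
10:50-11:20 overlaps/touches 09:50-17:10 → extend to 09:50-17:10.
12:20-13:10 overlaps/touches 09:50-17:10 → extend to 09:50-17:10.

04:50-08:20, 09:50-17:10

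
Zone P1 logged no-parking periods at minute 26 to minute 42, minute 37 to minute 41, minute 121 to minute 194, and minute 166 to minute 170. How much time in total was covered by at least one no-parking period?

Merged: minute 26 to minute 42, minute 121 to minute 194.
Lengths: 16 minutes + 73 minutes = 89 minutes.

89 minutes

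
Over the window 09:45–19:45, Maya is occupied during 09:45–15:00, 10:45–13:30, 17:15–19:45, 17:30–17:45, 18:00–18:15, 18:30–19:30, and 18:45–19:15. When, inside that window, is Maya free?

After merging, the occupied span is 09:45–15:00, 17:15–19:45.
Complement within 09:45–19:45: 15:00–17:15.

15:00–17:15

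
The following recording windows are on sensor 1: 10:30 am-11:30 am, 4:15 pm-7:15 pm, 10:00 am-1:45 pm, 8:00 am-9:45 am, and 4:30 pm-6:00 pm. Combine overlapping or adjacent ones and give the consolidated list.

Sort by start: 8:00 am–9:45 am, 10:00 am–1:45 pm, 10:30 am–11:30 am, 4:15 pm–7:15 pm, 4:30 pm–6:00 pm.
10:00 am–1:45 pm is disjoint → start new block.
10:30 am–11:30 am overlaps/touches 10:00 am–1:45 pm → extend to 10:00 am–1:45 pm.
4:15 pm–7:15 pm is disjoint → start new block.
4:30 pm–6:00 pm overlaps/touches 4:15 pm–7:15 pm → extend to 4:15 pm–7:15 pm.

8:00 am–9:45 am, 10:00 am–1:45 pm, 4:15 pm–7:15 pm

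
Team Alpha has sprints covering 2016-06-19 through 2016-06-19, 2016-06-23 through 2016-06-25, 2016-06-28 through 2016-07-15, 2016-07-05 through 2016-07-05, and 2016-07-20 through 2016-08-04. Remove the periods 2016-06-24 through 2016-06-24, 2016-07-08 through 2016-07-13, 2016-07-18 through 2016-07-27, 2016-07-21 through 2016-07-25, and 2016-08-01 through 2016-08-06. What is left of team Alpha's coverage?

First set merges to 2016-06-19 through 2016-06-19, 2016-06-23 through 2016-06-25, 2016-06-28 through 2016-07-15, 2016-07-20 through 2016-08-04.
Second set merges to 2016-06-24 through 2016-06-24, 2016-07-08 through 2016-07-13, 2016-07-18 through 2016-07-27, 2016-08-01 through 2016-08-06.
2016-06-19 through 2016-06-19: no B overlap → unchanged.
2016-06-23 through 2016-06-25 minus B → 2016-06-23 through 2016-06-23, 2016-06-25 through 2016-06-25.
2016-06-28 through 2016-07-15 minus B → 2016-06-28 through 2016-07-07, 2016-07-14 through 2016-07-15.
2016-07-20 through 2016-08-04 minus B → 2016-07-28 through 2016-07-31.

2016-06-19 through 2016-06-19, 2016-06-23 through 2016-06-23, 2016-06-25 through 2016-06-25, 2016-06-28 through 2016-07-07, 2016-07-14 through 2016-07-15, 2016-07-28 through 2016-07-31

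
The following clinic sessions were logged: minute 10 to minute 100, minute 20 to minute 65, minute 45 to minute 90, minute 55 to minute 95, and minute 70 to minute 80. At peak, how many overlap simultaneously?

Sweep endpoints in order; track running count of active intervals.
Peak of 4 reached at minute 55.

4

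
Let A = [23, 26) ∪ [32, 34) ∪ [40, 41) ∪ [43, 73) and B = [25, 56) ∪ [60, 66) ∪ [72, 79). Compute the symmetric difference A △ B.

[23, 25) ∪ [26, 32) ∪ [34, 40) ∪ [41, 43) ∪ [56, 60) ∪ [66, 72) ∪ [73, 79)

Only in the first: [23, 25), [56, 60), [66, 72).
Only in the second: [26, 32), [34, 40), [41, 43), [73, 79).
Together these are the periods covered by exactly one.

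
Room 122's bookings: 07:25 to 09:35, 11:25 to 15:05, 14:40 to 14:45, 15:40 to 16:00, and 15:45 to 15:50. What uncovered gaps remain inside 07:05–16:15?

07:05-07:25, 09:35-11:25, 15:05-15:40, 16:00-16:15

Covered (merged): 07:25-09:35, 11:25-15:05, 15:40-16:00.
Complement within 07:05-16:15: 07:05-07:25, 09:35-11:25, 15:05-15:40, 16:00-16:15.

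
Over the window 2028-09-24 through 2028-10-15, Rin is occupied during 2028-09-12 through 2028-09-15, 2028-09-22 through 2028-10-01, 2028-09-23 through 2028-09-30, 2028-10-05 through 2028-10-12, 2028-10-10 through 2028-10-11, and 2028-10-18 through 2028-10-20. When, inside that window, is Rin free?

2028-10-02 through 2028-10-04, 2028-10-13 through 2028-10-15

Covered (merged): 2028-09-12 through 2028-09-15, 2028-09-22 through 2028-10-01, 2028-10-05 through 2028-10-12, 2028-10-18 through 2028-10-20.
Gaps within 2028-09-24 through 2028-10-15: 2028-10-02 through 2028-10-04, 2028-10-13 through 2028-10-15.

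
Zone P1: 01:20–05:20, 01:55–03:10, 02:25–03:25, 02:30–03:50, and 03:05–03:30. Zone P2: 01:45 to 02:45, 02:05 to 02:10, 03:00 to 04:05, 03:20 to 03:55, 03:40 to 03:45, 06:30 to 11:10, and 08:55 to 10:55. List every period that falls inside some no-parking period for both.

First set merges to 01:20–05:20.
Second set merges to 01:45–02:45, 03:00–04:05, 06:30–11:10.
01:20–05:20 ∩ B → 01:45–02:45, 03:00–04:05.

01:45–02:45, 03:00–04:05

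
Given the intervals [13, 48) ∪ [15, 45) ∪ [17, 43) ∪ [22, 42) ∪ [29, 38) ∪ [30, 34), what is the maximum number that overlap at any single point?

At 30, 6 of the intervals are simultaneously active.
No point has more.

6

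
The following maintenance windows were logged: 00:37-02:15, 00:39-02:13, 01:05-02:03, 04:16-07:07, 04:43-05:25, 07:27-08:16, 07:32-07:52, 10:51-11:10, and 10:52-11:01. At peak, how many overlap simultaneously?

Walk the sorted start/end points keeping a running depth.
The depth first hits 3 at 01:05.

3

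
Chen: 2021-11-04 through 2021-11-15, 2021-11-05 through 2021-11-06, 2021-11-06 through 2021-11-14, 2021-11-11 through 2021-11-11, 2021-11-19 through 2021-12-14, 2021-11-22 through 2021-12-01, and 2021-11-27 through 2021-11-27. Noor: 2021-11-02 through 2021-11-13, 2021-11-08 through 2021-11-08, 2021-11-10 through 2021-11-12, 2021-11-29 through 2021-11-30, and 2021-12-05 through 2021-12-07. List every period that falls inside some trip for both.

Merge the first list: 2021-11-04 through 2021-11-15, 2021-11-19 through 2021-12-14.
Merge the second list: 2021-11-02 through 2021-11-13, 2021-11-29 through 2021-11-30, 2021-12-05 through 2021-12-07.
2021-11-04 through 2021-11-15 ∩ B → 2021-11-04 through 2021-11-13.
2021-11-19 through 2021-12-14 ∩ B → 2021-11-29 through 2021-11-30, 2021-12-05 through 2021-12-07.

2021-11-04 through 2021-11-13, 2021-11-29 through 2021-11-30, 2021-12-05 through 2021-12-07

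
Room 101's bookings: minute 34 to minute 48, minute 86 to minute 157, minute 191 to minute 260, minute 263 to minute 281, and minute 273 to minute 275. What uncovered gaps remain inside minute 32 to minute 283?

minute 32 to minute 34, minute 48 to minute 86, minute 157 to minute 191, minute 260 to minute 263, minute 281 to minute 283

After merging, the occupied span is minute 34 to minute 48, minute 86 to minute 157, minute 191 to minute 260, minute 263 to minute 281.
Complement within minute 32 to minute 283: minute 32 to minute 34, minute 48 to minute 86, minute 157 to minute 191, minute 260 to minute 263, minute 281 to minute 283.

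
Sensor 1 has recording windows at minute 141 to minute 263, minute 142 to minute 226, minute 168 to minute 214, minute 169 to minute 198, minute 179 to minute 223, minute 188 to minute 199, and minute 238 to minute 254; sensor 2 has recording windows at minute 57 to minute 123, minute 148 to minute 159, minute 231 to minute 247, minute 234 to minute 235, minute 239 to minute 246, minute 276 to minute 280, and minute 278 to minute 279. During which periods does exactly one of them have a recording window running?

A, merged: minute 141 to minute 263.
B, merged: minute 57 to minute 123, minute 148 to minute 159, minute 231 to minute 247, minute 276 to minute 280.
Only in the first: minute 141 to minute 148, minute 159 to minute 231, minute 247 to minute 263.
Only in the second: minute 57 to minute 123, minute 276 to minute 280.
Together these are the periods covered by exactly one.

minute 57 to minute 123, minute 141 to minute 148, minute 159 to minute 231, minute 247 to minute 263, minute 276 to minute 280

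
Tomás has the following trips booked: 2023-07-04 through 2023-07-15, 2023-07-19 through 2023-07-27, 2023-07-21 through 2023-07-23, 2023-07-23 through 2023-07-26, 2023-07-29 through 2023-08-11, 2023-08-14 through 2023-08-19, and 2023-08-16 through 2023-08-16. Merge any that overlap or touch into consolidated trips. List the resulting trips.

2023-07-19 through 2023-07-27 is disjoint → start new block.
2023-07-21 through 2023-07-23 overlaps/touches 2023-07-19 through 2023-07-27 → extend to 2023-07-19 through 2023-07-27.
2023-07-23 through 2023-07-26 overlaps/touches 2023-07-19 through 2023-07-27 → extend to 2023-07-19 through 2023-07-27.
2023-07-29 through 2023-08-11 is disjoint → start new block.
2023-08-14 through 2023-08-19 is disjoint → start new block.
2023-08-16 through 2023-08-16 overlaps/touches 2023-08-14 through 2023-08-19 → extend to 2023-08-14 through 2023-08-19.

2023-07-04 through 2023-07-15, 2023-07-19 through 2023-07-27, 2023-07-29 through 2023-08-11, 2023-08-14 through 2023-08-19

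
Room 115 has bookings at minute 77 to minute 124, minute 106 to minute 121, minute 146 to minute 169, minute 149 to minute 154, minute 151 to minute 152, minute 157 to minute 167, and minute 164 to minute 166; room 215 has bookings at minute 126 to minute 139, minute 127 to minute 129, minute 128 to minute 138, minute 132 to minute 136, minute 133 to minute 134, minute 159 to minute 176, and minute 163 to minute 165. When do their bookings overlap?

minute 159 to minute 169

Merge the first list: minute 77 to minute 124, minute 146 to minute 169.
Merge the second list: minute 126 to minute 139, minute 159 to minute 176.
minute 77 to minute 124: no overlap with the second set.
minute 146 to minute 169 meets the second set on minute 159 to minute 169.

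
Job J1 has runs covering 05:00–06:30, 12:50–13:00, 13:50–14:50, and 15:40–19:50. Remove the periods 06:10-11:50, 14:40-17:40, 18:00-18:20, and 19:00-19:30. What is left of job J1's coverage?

05:00-06:30 with B removed leaves 05:00-06:10.
12:50-13:00 is untouched.
13:50-14:50 with B removed leaves 13:50-14:40.
15:40-19:50 with B removed leaves 17:40-18:00, 18:20-19:00, 19:30-19:50.

05:00-06:10, 12:50-13:00, 13:50-14:40, 17:40-18:00, 18:20-19:00, 19:30-19:50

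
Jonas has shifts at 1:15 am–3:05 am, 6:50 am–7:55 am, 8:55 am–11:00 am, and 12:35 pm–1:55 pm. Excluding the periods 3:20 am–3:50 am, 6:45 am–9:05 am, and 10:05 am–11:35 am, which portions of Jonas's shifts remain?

1:15 am–3:05 am: nothing removed.
6:50 am–7:55 am: entirely removed.
8:55 am–11:00 am \ B = 9:05 am–10:05 am.
12:35 pm–1:55 pm: nothing removed.

1:15 am–3:05 am, 9:05 am–10:05 am, 12:35 pm–1:55 pm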